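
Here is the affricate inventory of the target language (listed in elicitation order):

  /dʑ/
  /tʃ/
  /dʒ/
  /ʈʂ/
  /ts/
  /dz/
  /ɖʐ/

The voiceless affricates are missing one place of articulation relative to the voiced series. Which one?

Voiceless: /ts/ (alveolar), /tʃ/ (postalveolar), /ʈʂ/ (retroflex).
Voiced: /dz/ (alveolar), /dʒ/ (postalveolar), /ɖʐ/ (retroflex), /dʑ/ (alveolo-palatal).
Every place of articulation has a voiceless member except alveolo-palatal, where /tɕ/ would be expected.

alveolo-palatal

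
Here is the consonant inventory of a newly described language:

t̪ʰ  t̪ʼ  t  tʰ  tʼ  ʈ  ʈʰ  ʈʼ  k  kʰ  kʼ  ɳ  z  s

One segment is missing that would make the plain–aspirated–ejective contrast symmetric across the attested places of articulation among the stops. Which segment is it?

dental: plain —, aspirated /t̪ʰ/, ejective /t̪ʼ/.
alveolar: plain /t/, aspirated /tʰ/, ejective /tʼ/.
retroflex: plain /ʈ/, aspirated /ʈʰ/, ejective /ʈʼ/.
velar: plain /k/, aspirated /kʰ/, ejective /kʼ/.
The dental row has no plain member, so the gap is the plain dental stop /t̪/.

/t̪/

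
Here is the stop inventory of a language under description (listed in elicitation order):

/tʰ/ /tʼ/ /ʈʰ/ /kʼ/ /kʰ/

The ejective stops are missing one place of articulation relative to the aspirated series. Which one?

retroflex

Aspirated: /tʰ/ (alveolar), /ʈʰ/ (retroflex), /kʰ/ (velar).
Ejective: /tʼ/ (alveolar), /kʼ/ (velar).
Every place of articulation has an ejective member except retroflex, where /ʈʼ/ would be expected.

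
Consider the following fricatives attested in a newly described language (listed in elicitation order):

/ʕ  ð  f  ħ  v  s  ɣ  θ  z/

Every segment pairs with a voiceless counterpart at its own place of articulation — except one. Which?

Labiodental: /f/ ~ /v/
Dental: /θ/ ~ /ð/
Alveolar: /s/ ~ /z/
Pharyngeal: /ħ/ ~ /ʕ/
Velar: only /ɣ/ (voiced); no voiceless partner.
So /ɣ/ is the unpaired segment.

/ɣ/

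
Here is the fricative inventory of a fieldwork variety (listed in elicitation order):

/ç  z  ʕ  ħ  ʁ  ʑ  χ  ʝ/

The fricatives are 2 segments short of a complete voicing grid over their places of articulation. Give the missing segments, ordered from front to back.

alveolar: voiceless —, voiced /z/.
alveolo-palatal: voiceless —, voiced /ʑ/.
palatal: voiceless /ç/, voiced /ʝ/.
uvular: voiceless /χ/, voiced /ʁ/.
pharyngeal: voiceless /ħ/, voiced /ʕ/.
Gaps, from front to back: alveolar lacks voiceless (/s/); alveolo-palatal lacks voiceless (/ɕ/).

/s/, /ɕ/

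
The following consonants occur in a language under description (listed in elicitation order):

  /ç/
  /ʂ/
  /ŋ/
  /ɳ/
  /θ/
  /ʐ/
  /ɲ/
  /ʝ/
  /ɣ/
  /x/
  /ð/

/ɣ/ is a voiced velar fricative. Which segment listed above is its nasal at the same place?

The nasal at the same place is a velar nasal — in this inventory, /ŋ/.

/ŋ/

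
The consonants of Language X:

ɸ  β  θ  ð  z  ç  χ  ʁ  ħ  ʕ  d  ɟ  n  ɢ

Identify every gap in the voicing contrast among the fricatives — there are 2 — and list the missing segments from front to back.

place of articulation  voiceless  voiced  
bilabial          ɸ         β       
dental            θ         ð       
alveolar          —         z       
palatal           ç         —       
uvular            χ         ʁ       
pharyngeal        ħ         ʕ       
Gaps, from front to back: alveolar lacks voiceless (/s/); palatal lacks voiced (/ʝ/).

/s/, /ʝ/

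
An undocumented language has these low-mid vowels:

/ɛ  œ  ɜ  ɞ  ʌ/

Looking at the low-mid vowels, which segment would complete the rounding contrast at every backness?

front: unrounded /ɛ/, rounded /œ/.
central: unrounded /ɜ/, rounded /ɞ/.
back: unrounded /ʌ/, rounded —.
The back row has no rounded member, so the gap is the back rounded vowel /ɔ/.

/ɔ/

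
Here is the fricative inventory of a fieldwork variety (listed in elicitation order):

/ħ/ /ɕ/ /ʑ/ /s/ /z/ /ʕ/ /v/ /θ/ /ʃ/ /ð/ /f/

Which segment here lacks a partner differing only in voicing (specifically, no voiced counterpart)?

/ʃ/

Labiodental: /f/ ~ /v/
Dental: /θ/ ~ /ð/
Alveolar: /s/ ~ /z/
Alveolo-palatal: /ɕ/ ~ /ʑ/
Pharyngeal: /ħ/ ~ /ʕ/
Postalveolar: only /ʃ/ (voiceless); no voiced partner.
So /ʃ/ is the unpaired segment.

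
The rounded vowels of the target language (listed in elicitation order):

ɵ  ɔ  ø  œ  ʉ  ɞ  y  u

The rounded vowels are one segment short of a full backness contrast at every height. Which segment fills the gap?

height            front     central   back    
high              y         ʉ         u       
high-mid          ø         ɵ         —       
low-mid           œ         ɞ         ɔ       
The high-mid row has no back member, so the gap is the high-mid back rounded vowel /o/.

/o/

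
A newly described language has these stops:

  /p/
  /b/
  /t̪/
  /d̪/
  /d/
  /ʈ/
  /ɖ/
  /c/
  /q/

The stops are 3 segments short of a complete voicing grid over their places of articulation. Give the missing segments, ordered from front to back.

/t/, /ɟ/, /ɢ/

Voiceless: /p/ (bilabial), /t̪/ (dental), /ʈ/ (retroflex), /c/ (palatal), /q/ (uvular).
Voiced: /b/ (bilabial), /d̪/ (dental), /d/ (alveolar), /ɖ/ (retroflex).
Gaps, from front to back: alveolar lacks voiceless (/t/); palatal lacks voiced (/ɟ/); uvular lacks voiced (/ɢ/).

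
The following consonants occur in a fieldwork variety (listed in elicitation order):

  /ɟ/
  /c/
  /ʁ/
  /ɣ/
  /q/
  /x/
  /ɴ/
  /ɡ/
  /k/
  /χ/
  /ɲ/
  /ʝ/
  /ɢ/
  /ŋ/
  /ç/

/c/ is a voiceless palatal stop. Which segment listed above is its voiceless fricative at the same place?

/ç/

The voiceless fricative at the same place is a voiceless palatal fricative — in this inventory, /ç/.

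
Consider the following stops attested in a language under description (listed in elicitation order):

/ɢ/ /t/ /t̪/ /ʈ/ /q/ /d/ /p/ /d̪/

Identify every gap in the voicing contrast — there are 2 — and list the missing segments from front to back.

/b/, /ɖ/

bilabial: voiceless /p/, voiced —.
dental: voiceless /t̪/, voiced /d̪/.
alveolar: voiceless /t/, voiced /d/.
retroflex: voiceless /ʈ/, voiced —.
uvular: voiceless /q/, voiced /ɢ/.
Gaps, from front to back: bilabial lacks voiced (/b/); retroflex lacks voiced (/ɖ/).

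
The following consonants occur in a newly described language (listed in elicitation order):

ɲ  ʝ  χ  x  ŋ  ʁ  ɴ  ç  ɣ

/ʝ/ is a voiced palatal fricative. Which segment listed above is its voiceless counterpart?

The voiceless counterpart is a voiceless palatal fricative — in this inventory, /ç/.

/ç/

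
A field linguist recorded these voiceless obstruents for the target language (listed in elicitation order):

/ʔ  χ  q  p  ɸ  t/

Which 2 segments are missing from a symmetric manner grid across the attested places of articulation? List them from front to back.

/s/, /h/

Stop: /p/ (bilabial), /t/ (alveolar), /q/ (uvular), /ʔ/ (glottal).
Fricative: /ɸ/ (bilabial), /χ/ (uvular).
Gaps, from front to back: alveolar lacks fricative (/s/); glottal lacks fricative (/h/).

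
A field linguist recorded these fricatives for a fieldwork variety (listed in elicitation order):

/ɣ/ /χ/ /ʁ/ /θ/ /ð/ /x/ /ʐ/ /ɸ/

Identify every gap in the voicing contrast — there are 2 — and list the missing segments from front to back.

/β/, /ʂ/

place of articulation  voiceless  voiced  
bilabial          ɸ         —       
dental            θ         ð       
retroflex         —         ʐ       
velar             x         ɣ       
uvular            χ         ʁ       
Gaps, from front to back: bilabial lacks voiced (/β/); retroflex lacks voiceless (/ʂ/).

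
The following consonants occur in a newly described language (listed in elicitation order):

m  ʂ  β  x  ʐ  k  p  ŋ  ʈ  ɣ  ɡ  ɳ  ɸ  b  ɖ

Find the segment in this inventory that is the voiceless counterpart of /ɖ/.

/ɖ/ is a voiced retroflex stop.
The voiceless counterpart is a voiceless retroflex stop — in this inventory, /ʈ/.

/ʈ/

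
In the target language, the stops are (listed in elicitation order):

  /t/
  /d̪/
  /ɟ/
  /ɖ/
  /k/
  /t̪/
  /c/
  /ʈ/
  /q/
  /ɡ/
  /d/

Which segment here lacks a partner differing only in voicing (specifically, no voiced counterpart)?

Dental: /t̪/ ~ /d̪/
Alveolar: /t/ ~ /d/
Retroflex: /ʈ/ ~ /ɖ/
Palatal: /c/ ~ /ɟ/
Velar: /k/ ~ /ɡ/
Uvular: only /q/ (voiceless); no voiced partner.
So /q/ is the unpaired segment.

/q/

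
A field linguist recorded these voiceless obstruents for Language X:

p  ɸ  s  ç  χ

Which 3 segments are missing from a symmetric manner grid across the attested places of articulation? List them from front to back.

/t/, /c/, /q/

place of articulation  stop      fricative
bilabial          p         ɸ       
alveolar          —         s       
palatal           —         ç       
uvular            —         χ       
Gaps, from front to back: alveolar lacks stop (/t/); palatal lacks stop (/c/); uvular lacks stop (/q/).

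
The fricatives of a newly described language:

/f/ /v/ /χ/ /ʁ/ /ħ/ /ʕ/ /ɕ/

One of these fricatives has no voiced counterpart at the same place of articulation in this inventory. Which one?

/ɕ/

Labiodental: /f/ ~ /v/
Uvular: /χ/ ~ /ʁ/
Pharyngeal: /ħ/ ~ /ʕ/
Alveolo-palatal: only /ɕ/ (voiceless); no voiced partner.
So /ɕ/ is the unpaired segment.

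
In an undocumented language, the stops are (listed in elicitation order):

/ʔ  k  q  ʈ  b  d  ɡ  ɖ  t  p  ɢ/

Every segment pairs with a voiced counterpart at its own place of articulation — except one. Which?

/ʔ/

Bilabial: /p/ ~ /b/
Alveolar: /t/ ~ /d/
Retroflex: /ʈ/ ~ /ɖ/
Velar: /k/ ~ /ɡ/
Uvular: /q/ ~ /ɢ/
Glottal: only /ʔ/ (voiceless); no voiced partner.
So /ʔ/ is the unpaired segment.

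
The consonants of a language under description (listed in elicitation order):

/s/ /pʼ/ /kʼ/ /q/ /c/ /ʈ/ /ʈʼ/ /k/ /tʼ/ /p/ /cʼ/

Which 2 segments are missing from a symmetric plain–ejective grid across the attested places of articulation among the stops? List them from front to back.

/t/, /qʼ/

place of articulation  plain     ejective
bilabial          p         pʼ      
alveolar          —         tʼ      
retroflex         ʈ         ʈʼ      
palatal           c         cʼ      
velar             k         kʼ      
uvular            q         —       
Gaps, from front to back: alveolar lacks plain (/t/); uvular lacks ejective (/qʼ/).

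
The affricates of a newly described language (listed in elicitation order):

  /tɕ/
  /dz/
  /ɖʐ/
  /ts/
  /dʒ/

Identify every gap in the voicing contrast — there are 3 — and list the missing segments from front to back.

alveolar: voiceless /ts/, voiced /dz/.
postalveolar: voiceless —, voiced /dʒ/.
retroflex: voiceless —, voiced /ɖʐ/.
alveolo-palatal: voiceless /tɕ/, voiced —.
Gaps, from front to back: postalveolar lacks voiceless (/tʃ/); retroflex lacks voiceless (/ʈʂ/); alveolo-palatal lacks voiced (/dʑ/).

/tʃ/, /ʈʂ/, /dʑ/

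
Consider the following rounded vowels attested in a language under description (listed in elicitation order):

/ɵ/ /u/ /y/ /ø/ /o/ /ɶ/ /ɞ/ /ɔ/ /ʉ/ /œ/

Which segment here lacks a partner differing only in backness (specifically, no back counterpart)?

/ɶ/

High: /y/ ~ /ʉ/ ~ /u/
High-mid: /ø/ ~ /ɵ/ ~ /o/
Low-mid: /œ/ ~ /ɞ/ ~ /ɔ/
Low: only /ɶ/ (front); no back partner.
So /ɶ/ is the unpaired segment.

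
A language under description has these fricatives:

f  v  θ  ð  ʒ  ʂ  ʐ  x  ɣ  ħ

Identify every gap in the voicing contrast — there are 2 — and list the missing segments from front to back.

/ʃ/, /ʕ/

labiodental: voiceless /f/, voiced /v/.
dental: voiceless /θ/, voiced /ð/.
postalveolar: voiceless —, voiced /ʒ/.
retroflex: voiceless /ʂ/, voiced /ʐ/.
velar: voiceless /x/, voiced /ɣ/.
pharyngeal: voiceless /ħ/, voiced —.
Gaps, from front to back: postalveolar lacks voiceless (/ʃ/); pharyngeal lacks voiced (/ʕ/).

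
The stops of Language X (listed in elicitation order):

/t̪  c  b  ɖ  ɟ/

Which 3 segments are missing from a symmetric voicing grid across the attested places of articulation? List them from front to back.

place of articulation  voiceless  voiced  
bilabial          —         b       
dental            t̪        —       
retroflex         —         ɖ       
palatal           c         ɟ       
Gaps, from front to back: bilabial lacks voiceless (/p/); dental lacks voiced (/d̪/); retroflex lacks voiceless (/ʈ/).

/p/, /d̪/, /ʈ/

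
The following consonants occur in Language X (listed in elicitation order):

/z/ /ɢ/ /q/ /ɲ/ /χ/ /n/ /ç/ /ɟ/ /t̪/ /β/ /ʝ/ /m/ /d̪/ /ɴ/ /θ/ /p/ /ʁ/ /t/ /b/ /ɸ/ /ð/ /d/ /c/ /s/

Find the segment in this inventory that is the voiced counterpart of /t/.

/d/

/t/ is a voiceless alveolar stop.
The voiced counterpart is a voiced alveolar stop — in this inventory, /d/.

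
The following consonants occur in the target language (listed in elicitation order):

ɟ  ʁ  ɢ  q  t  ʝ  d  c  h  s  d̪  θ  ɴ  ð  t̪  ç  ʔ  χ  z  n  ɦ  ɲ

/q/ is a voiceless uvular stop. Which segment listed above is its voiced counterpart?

/ɢ/

The voiced counterpart is a voiced uvular stop — in this inventory, /ɢ/.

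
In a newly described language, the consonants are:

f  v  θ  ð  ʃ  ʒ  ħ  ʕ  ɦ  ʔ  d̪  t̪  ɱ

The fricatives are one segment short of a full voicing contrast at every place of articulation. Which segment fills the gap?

Voiceless: /f/ (labiodental), /θ/ (dental), /ʃ/ (postalveolar), /ħ/ (pharyngeal).
Voiced: /v/ (labiodental), /ð/ (dental), /ʒ/ (postalveolar), /ʕ/ (pharyngeal), /ɦ/ (glottal).
The glottal row has no voiceless member, so the gap is the voiceless glottal fricative /h/.

/h/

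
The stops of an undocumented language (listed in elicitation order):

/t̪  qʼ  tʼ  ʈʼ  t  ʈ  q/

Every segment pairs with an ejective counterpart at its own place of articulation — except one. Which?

Alveolar: /t/ ~ /tʼ/
Retroflex: /ʈ/ ~ /ʈʼ/
Uvular: /q/ ~ /qʼ/
Dental: only /t̪/ (plain); no ejective partner.
So /t̪/ is the unpaired segment.

/t̪/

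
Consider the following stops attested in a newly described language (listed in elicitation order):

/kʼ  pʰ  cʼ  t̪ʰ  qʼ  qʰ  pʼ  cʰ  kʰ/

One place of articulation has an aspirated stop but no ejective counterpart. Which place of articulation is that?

dental

Aspirated: /pʰ/ (bilabial), /t̪ʰ/ (dental), /cʰ/ (palatal), /kʰ/ (velar), /qʰ/ (uvular).
Ejective: /pʼ/ (bilabial), /cʼ/ (palatal), /kʼ/ (velar), /qʼ/ (uvular).
Every place of articulation has an ejective member except dental, where /t̪ʼ/ would be expected.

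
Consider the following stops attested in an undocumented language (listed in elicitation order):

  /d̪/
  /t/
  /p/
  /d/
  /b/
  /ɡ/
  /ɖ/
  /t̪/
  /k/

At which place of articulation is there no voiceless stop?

retroflex

Voiceless: /p/ (bilabial), /t̪/ (dental), /t/ (alveolar), /k/ (velar).
Voiced: /b/ (bilabial), /d̪/ (dental), /d/ (alveolar), /ɖ/ (retroflex), /ɡ/ (velar).
Every place of articulation has a voiceless member except retroflex, where /ʈ/ would be expected.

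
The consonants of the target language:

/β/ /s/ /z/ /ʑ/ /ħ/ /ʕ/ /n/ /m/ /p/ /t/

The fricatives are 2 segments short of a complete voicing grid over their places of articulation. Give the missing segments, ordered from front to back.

place of articulation  voiceless  voiced  
bilabial          —         β       
alveolar          s         z       
alveolo-palatal   —         ʑ       
pharyngeal        ħ         ʕ       
Gaps, from front to back: bilabial lacks voiceless (/ɸ/); alveolo-palatal lacks voiceless (/ɕ/).

/ɸ/, /ɕ/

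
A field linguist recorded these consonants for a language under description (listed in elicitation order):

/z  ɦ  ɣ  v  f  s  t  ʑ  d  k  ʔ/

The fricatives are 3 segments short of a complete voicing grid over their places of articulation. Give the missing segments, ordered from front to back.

/ɕ/, /x/, /h/

place of articulation  voiceless  voiced  
labiodental       f         v       
alveolar          s         z       
alveolo-palatal   —         ʑ       
velar             —         ɣ       
glottal           —         ɦ       
Gaps, from front to back: alveolo-palatal lacks voiceless (/ɕ/); velar lacks voiceless (/x/); glottal lacks voiceless (/h/).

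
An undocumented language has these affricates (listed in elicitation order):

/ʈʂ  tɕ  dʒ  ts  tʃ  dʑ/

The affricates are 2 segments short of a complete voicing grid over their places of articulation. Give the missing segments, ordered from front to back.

Voiceless: /ts/ (alveolar), /tʃ/ (postalveolar), /ʈʂ/ (retroflex), /tɕ/ (alveolo-palatal).
Voiced: /dʒ/ (postalveolar), /dʑ/ (alveolo-palatal).
Gaps, from front to back: alveolar lacks voiced (/dz/); retroflex lacks voiced (/ɖʐ/).

/dz/, /ɖʐ/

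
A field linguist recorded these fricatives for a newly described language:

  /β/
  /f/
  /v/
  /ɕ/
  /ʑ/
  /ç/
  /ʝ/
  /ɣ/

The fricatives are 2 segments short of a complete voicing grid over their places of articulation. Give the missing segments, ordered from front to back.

place of articulation  voiceless  voiced  
bilabial          —         β       
labiodental       f         v       
alveolo-palatal   ɕ         ʑ       
palatal           ç         ʝ       
velar             —         ɣ       
Gaps, from front to back: bilabial lacks voiceless (/ɸ/); velar lacks voiceless (/x/).

/ɸ/, /x/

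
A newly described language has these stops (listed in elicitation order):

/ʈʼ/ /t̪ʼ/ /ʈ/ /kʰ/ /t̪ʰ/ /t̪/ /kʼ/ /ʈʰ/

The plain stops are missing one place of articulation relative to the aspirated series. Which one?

velar

Plain: /t̪/ (dental), /ʈ/ (retroflex).
Aspirated: /t̪ʰ/ (dental), /ʈʰ/ (retroflex), /kʰ/ (velar).
Ejective: /t̪ʼ/ (dental), /ʈʼ/ (retroflex), /kʼ/ (velar).
Every place of articulation has a plain member except velar, where /k/ would be expected.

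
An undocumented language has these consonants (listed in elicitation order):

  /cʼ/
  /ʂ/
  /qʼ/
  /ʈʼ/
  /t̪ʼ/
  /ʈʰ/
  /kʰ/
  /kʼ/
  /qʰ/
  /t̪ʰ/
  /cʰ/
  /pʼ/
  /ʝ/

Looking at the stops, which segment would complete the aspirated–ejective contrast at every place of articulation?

/pʰ/

place of articulation  aspirated  ejective
bilabial          —         pʼ      
dental            t̪ʰ       t̪ʼ     
retroflex         ʈʰ        ʈʼ      
palatal           cʰ        cʼ      
velar             kʰ        kʼ      
uvular            qʰ        qʼ      
The bilabial row has no aspirated member, so the gap is the aspirated bilabial stop /pʰ/.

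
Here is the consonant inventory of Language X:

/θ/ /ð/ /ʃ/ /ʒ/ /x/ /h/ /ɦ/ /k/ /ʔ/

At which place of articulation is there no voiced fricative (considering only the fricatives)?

velar

dental: voiceless /θ/, voiced /ð/.
postalveolar: voiceless /ʃ/, voiced /ʒ/.
velar: voiceless /x/, voiced —.
glottal: voiceless /h/, voiced /ɦ/.
Every place of articulation has a voiced member except velar, where /ɣ/ would be expected.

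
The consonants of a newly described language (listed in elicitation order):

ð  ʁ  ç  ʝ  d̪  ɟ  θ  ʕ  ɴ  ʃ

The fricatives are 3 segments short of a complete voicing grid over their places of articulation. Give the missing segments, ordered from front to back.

/ʒ/, /χ/, /ħ/

Voiceless: /θ/ (dental), /ʃ/ (postalveolar), /ç/ (palatal).
Voiced: /ð/ (dental), /ʝ/ (palatal), /ʁ/ (uvular), /ʕ/ (pharyngeal).
Gaps, from front to back: postalveolar lacks voiced (/ʒ/); uvular lacks voiceless (/χ/); pharyngeal lacks voiceless (/ħ/).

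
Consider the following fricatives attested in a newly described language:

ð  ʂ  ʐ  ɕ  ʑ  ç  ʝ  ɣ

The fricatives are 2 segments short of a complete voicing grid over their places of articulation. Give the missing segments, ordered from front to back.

/θ/, /x/

dental: voiceless —, voiced /ð/.
retroflex: voiceless /ʂ/, voiced /ʐ/.
alveolo-palatal: voiceless /ɕ/, voiced /ʑ/.
palatal: voiceless /ç/, voiced /ʝ/.
velar: voiceless —, voiced /ɣ/.
Gaps, from front to back: dental lacks voiceless (/θ/); velar lacks voiceless (/x/).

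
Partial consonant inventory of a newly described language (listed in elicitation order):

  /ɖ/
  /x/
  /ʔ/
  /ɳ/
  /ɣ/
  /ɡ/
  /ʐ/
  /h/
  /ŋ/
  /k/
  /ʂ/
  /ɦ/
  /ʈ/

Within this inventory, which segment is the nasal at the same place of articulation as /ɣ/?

/ɣ/ is a voiced velar fricative.
The nasal at the same place is a velar nasal — in this inventory, /ŋ/.

/ŋ/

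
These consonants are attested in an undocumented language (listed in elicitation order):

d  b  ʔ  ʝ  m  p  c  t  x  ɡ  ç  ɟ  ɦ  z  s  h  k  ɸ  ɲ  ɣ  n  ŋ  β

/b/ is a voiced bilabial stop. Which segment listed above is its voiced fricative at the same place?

/β/

The voiced fricative at the same place is a voiced bilabial fricative — in this inventory, /β/.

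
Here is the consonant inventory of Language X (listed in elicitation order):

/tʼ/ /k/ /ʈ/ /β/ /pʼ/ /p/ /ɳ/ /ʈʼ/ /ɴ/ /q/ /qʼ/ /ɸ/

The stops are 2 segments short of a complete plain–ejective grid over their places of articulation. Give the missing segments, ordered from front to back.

bilabial: plain /p/, ejective /pʼ/.
alveolar: plain —, ejective /tʼ/.
retroflex: plain /ʈ/, ejective /ʈʼ/.
velar: plain /k/, ejective —.
uvular: plain /q/, ejective /qʼ/.
Gaps, from front to back: alveolar lacks plain (/t/); velar lacks ejective (/kʼ/).

/t/, /kʼ/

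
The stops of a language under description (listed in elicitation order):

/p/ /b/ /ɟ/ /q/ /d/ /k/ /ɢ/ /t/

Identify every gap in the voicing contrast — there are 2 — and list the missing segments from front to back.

/c/, /ɡ/

place of articulation  voiceless  voiced  
bilabial          p         b       
alveolar          t         d       
palatal           —         ɟ       
velar             k         —       
uvular            q         ɢ       
Gaps, from front to back: palatal lacks voiceless (/c/); velar lacks voiced (/ɡ/).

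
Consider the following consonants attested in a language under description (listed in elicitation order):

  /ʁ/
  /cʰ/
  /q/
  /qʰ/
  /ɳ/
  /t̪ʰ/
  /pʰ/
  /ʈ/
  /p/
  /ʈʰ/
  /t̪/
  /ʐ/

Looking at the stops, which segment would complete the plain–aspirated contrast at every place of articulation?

/c/

Plain: /p/ (bilabial), /t̪/ (dental), /ʈ/ (retroflex), /q/ (uvular).
Aspirated: /pʰ/ (bilabial), /t̪ʰ/ (dental), /ʈʰ/ (retroflex), /cʰ/ (palatal), /qʰ/ (uvular).
The palatal row has no plain member, so the gap is the plain palatal stop /c/.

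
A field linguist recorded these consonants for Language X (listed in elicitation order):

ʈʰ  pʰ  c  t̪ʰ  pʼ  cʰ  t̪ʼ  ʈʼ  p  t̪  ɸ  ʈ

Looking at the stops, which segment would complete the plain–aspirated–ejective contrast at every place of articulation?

place of articulation  plain     aspirated  ejective
bilabial          p         pʰ        pʼ      
dental            t̪        t̪ʰ       t̪ʼ     
retroflex         ʈ         ʈʰ        ʈʼ      
palatal           c         cʰ        —       
The palatal row has no ejective member, so the gap is the ejective palatal stop /cʼ/.

/cʼ/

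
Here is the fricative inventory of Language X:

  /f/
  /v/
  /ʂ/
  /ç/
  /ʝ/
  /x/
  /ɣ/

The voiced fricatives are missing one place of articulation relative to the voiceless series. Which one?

retroflex

place of articulation  voiceless  voiced  
labiodental       f         v       
retroflex         ʂ         —       
palatal           ç         ʝ       
velar             x         ɣ       
Every place of articulation has a voiced member except retroflex, where /ʐ/ would be expected.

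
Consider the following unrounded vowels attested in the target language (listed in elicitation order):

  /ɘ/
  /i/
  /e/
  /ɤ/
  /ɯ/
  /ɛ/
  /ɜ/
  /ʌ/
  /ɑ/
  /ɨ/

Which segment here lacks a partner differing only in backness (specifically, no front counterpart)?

/ɑ/

High: /i/ ~ /ɨ/ ~ /ɯ/
High-mid: /e/ ~ /ɘ/ ~ /ɤ/
Low-mid: /ɛ/ ~ /ɜ/ ~ /ʌ/
Low: only /ɑ/ (back); no front partner.
So /ɑ/ is the unpaired segment.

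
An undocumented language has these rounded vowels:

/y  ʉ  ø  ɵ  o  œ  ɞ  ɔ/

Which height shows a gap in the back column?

height            front     central   back    
high              y         ʉ         —       
high-mid          ø         ɵ         o       
low-mid           œ         ɞ         ɔ       
Every height has a back member except high, where /u/ would be expected.

high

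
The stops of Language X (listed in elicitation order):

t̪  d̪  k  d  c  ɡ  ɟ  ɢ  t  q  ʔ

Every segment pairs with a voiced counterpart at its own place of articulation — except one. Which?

Dental: /t̪/ ~ /d̪/
Alveolar: /t/ ~ /d/
Palatal: /c/ ~ /ɟ/
Velar: /k/ ~ /ɡ/
Uvular: /q/ ~ /ɢ/
Glottal: only /ʔ/ (voiceless); no voiced partner.
So /ʔ/ is the unpaired segment.

/ʔ/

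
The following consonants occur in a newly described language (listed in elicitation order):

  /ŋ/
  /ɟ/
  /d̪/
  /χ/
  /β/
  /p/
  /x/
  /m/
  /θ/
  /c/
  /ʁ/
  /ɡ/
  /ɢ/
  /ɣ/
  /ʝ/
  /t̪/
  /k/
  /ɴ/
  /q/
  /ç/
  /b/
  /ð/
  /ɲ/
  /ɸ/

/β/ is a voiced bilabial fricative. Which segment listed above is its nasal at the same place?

The nasal at the same place is a bilabial nasal — in this inventory, /m/.

/m/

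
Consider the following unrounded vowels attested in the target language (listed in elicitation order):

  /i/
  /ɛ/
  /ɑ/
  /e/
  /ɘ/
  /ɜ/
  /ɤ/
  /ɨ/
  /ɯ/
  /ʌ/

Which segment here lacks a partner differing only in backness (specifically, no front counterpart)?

/ɑ/

High: /i/ ~ /ɨ/ ~ /ɯ/
High-mid: /e/ ~ /ɘ/ ~ /ɤ/
Low-mid: /ɛ/ ~ /ɜ/ ~ /ʌ/
Low: only /ɑ/ (back); no front partner.
So /ɑ/ is the unpaired segment.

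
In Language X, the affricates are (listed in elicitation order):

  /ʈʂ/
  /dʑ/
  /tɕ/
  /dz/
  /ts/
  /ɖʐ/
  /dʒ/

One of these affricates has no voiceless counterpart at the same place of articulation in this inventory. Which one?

Alveolar: /ts/ ~ /dz/
Retroflex: /ʈʂ/ ~ /ɖʐ/
Alveolo-palatal: /tɕ/ ~ /dʑ/
Postalveolar: only /dʒ/ (voiced); no voiceless partner.
So /dʒ/ is the unpaired segment.

/dʒ/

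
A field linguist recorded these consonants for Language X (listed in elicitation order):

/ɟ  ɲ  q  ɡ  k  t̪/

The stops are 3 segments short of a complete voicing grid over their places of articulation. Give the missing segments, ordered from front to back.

dental: voiceless /t̪/, voiced —.
palatal: voiceless —, voiced /ɟ/.
velar: voiceless /k/, voiced /ɡ/.
uvular: voiceless /q/, voiced —.
Gaps, from front to back: dental lacks voiced (/d̪/); palatal lacks voiceless (/c/); uvular lacks voiced (/ɢ/).

/d̪/, /c/, /ɢ/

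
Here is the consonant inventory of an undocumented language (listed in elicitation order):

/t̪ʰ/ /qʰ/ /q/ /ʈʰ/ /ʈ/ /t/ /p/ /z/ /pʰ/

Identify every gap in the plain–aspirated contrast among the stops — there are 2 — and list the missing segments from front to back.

/t̪/, /tʰ/

place of articulation  plain     aspirated
bilabial          p         pʰ      
dental            —         t̪ʰ     
alveolar          t         —       
retroflex         ʈ         ʈʰ      
uvular            q         qʰ      
Gaps, from front to back: dental lacks plain (/t̪/); alveolar lacks aspirated (/tʰ/).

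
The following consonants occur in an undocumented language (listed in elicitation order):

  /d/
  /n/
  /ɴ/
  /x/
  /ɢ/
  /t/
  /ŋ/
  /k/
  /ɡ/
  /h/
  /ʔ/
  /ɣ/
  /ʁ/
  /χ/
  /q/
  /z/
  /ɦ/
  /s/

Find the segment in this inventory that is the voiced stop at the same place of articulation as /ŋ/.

/ɡ/

/ŋ/ is a velar nasal.
The voiced stop at the same place is a voiced velar stop — in this inventory, /ɡ/.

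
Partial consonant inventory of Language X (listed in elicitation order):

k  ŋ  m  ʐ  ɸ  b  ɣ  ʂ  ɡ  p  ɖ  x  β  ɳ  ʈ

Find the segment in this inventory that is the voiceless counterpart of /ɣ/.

/x/

/ɣ/ is a voiced velar fricative.
The voiceless counterpart is a voiceless velar fricative — in this inventory, /x/.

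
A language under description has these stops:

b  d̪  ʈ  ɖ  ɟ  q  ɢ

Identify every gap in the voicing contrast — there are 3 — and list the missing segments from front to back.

/p/, /t̪/, /c/

place of articulation  voiceless  voiced  
bilabial          —         b       
dental            —         d̪      
retroflex         ʈ         ɖ       
palatal           —         ɟ       
uvular            q         ɢ       
Gaps, from front to back: bilabial lacks voiceless (/p/); dental lacks voiceless (/t̪/); palatal lacks voiceless (/c/).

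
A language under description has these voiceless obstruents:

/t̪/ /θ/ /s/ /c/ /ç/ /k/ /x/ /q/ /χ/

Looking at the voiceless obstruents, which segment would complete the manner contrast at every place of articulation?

dental: stop /t̪/, fricative /θ/.
alveolar: stop —, fricative /s/.
palatal: stop /c/, fricative /ç/.
velar: stop /k/, fricative /x/.
uvular: stop /q/, fricative /χ/.
The alveolar row has no stop member, so the gap is the alveolar stop /t/.

/t/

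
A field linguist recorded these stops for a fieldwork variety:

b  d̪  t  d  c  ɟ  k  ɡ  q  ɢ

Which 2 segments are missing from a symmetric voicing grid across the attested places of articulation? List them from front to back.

Voiceless: /t/ (alveolar), /c/ (palatal), /k/ (velar), /q/ (uvular).
Voiced: /b/ (bilabial), /d̪/ (dental), /d/ (alveolar), /ɟ/ (palatal), /ɡ/ (velar), /ɢ/ (uvular).
Gaps, from front to back: bilabial lacks voiceless (/p/); dental lacks voiceless (/t̪/).

/p/, /t̪/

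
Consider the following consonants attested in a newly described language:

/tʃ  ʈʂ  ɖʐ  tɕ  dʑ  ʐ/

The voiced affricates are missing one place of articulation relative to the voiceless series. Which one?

postalveolar

Voiceless: /tʃ/ (postalveolar), /ʈʂ/ (retroflex), /tɕ/ (alveolo-palatal).
Voiced: /ɖʐ/ (retroflex), /dʑ/ (alveolo-palatal).
Every place of articulation has a voiced member except postalveolar, where /dʒ/ would be expected.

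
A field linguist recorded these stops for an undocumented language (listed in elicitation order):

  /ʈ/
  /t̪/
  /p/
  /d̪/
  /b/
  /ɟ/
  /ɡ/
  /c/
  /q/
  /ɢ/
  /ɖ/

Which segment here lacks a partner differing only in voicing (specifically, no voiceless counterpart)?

/ɡ/

Bilabial: /p/ ~ /b/
Dental: /t̪/ ~ /d̪/
Retroflex: /ʈ/ ~ /ɖ/
Palatal: /c/ ~ /ɟ/
Uvular: /q/ ~ /ɢ/
Velar: only /ɡ/ (voiced); no voiceless partner.
So /ɡ/ is the unpaired segment.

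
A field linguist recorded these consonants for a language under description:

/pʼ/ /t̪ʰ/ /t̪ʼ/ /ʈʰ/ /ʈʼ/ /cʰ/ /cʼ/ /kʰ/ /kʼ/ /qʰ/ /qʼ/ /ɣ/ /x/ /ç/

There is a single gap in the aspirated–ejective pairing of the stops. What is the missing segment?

Aspirated: /t̪ʰ/ (dental), /ʈʰ/ (retroflex), /cʰ/ (palatal), /kʰ/ (velar), /qʰ/ (uvular).
Ejective: /pʼ/ (bilabial), /t̪ʼ/ (dental), /ʈʼ/ (retroflex), /cʼ/ (palatal), /kʼ/ (velar), /qʼ/ (uvular).
The bilabial row has no aspirated member, so the gap is the aspirated bilabial stop /pʰ/.

/pʰ/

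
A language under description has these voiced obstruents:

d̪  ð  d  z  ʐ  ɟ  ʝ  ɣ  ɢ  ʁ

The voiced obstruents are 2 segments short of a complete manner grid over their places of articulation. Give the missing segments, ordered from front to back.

/ɖ/, /ɡ/

place of articulation  stop      fricative
dental            d̪        ð       
alveolar          d         z       
retroflex         —         ʐ       
palatal           ɟ         ʝ       
velar             —         ɣ       
uvular            ɢ         ʁ       
Gaps, from front to back: retroflex lacks stop (/ɖ/); velar lacks stop (/ɡ/).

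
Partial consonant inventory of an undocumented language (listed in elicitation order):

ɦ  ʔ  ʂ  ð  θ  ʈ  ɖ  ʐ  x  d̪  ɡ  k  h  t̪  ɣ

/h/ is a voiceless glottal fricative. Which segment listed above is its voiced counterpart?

The voiced counterpart is a voiced glottal fricative — in this inventory, /ɦ/.

/ɦ/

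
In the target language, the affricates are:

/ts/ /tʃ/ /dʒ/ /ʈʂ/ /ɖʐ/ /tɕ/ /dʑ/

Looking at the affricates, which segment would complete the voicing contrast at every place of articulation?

place of articulation  voiceless  voiced  
alveolar          ts        —       
postalveolar      tʃ        dʒ      
retroflex         ʈʂ        ɖʐ      
alveolo-palatal   tɕ        dʑ      
The alveolar row has no voiced member, so the gap is the voiced alveolar affricate /dz/.

/dz/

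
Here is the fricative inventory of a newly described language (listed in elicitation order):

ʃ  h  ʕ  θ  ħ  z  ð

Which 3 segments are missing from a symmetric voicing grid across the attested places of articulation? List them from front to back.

dental: voiceless /θ/, voiced /ð/.
alveolar: voiceless —, voiced /z/.
postalveolar: voiceless /ʃ/, voiced —.
pharyngeal: voiceless /ħ/, voiced /ʕ/.
glottal: voiceless /h/, voiced —.
Gaps, from front to back: alveolar lacks voiceless (/s/); postalveolar lacks voiced (/ʒ/); glottal lacks voiced (/ɦ/).

/s/, /ʒ/, /ɦ/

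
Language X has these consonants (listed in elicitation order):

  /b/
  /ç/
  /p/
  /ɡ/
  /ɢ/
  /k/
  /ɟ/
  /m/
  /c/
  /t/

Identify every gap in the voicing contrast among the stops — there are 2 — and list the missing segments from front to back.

/d/, /q/

bilabial: voiceless /p/, voiced /b/.
alveolar: voiceless /t/, voiced —.
palatal: voiceless /c/, voiced /ɟ/.
velar: voiceless /k/, voiced /ɡ/.
uvular: voiceless —, voiced /ɢ/.
Gaps, from front to back: alveolar lacks voiced (/d/); uvular lacks voiceless (/q/).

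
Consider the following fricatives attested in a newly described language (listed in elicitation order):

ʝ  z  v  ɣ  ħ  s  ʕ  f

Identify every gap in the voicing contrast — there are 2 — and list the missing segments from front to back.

place of articulation  voiceless  voiced  
labiodental       f         v       
alveolar          s         z       
palatal           —         ʝ       
velar             —         ɣ       
pharyngeal        ħ         ʕ       
Gaps, from front to back: palatal lacks voiceless (/ç/); velar lacks voiceless (/x/).

/ç/, /x/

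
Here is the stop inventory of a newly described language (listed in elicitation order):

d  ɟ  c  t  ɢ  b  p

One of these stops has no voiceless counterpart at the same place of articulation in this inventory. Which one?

/ɢ/

Bilabial: /p/ ~ /b/
Alveolar: /t/ ~ /d/
Palatal: /c/ ~ /ɟ/
Uvular: only /ɢ/ (voiced); no voiceless partner.
So /ɢ/ is the unpaired segment.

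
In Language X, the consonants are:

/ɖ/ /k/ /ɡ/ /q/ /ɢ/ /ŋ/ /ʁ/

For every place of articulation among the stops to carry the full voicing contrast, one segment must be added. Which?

/ʈ/

Voiceless: /k/ (velar), /q/ (uvular).
Voiced: /ɖ/ (retroflex), /ɡ/ (velar), /ɢ/ (uvular).
The retroflex row has no voiceless member, so the gap is the voiceless retroflex stop /ʈ/.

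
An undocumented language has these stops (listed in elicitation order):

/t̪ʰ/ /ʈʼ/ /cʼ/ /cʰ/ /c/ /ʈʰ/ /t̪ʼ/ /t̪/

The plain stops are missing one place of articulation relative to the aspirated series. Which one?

place of articulation  plain     aspirated  ejective
dental            t̪        t̪ʰ       t̪ʼ     
retroflex         —         ʈʰ        ʈʼ      
palatal           c         cʰ        cʼ      
Every place of articulation has a plain member except retroflex, where /ʈ/ would be expected.

retroflex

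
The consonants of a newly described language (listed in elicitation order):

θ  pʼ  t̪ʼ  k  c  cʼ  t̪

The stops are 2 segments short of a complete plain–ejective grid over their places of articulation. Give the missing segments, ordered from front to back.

place of articulation  plain     ejective
bilabial          —         pʼ      
dental            t̪        t̪ʼ     
palatal           c         cʼ      
velar             k         —       
Gaps, from front to back: bilabial lacks plain (/p/); velar lacks ejective (/kʼ/).

/p/, /kʼ/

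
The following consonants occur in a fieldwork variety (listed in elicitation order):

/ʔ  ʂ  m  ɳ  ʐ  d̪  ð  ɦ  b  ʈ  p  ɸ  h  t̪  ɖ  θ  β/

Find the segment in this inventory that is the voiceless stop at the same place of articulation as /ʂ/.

/ʈ/

/ʂ/ is a voiceless retroflex fricative.
The voiceless stop at the same place is a voiceless retroflex stop — in this inventory, /ʈ/.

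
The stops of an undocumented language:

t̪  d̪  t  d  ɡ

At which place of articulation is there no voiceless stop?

velar

place of articulation  voiceless  voiced  
dental            t̪        d̪      
alveolar          t         d       
velar             —         ɡ       
Every place of articulation has a voiceless member except velar, where /k/ would be expected.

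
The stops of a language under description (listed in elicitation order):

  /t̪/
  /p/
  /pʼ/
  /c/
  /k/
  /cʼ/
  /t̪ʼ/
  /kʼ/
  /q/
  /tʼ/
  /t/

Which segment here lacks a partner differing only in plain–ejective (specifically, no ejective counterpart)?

/q/

Bilabial: /p/ ~ /pʼ/
Dental: /t̪/ ~ /t̪ʼ/
Alveolar: /t/ ~ /tʼ/
Palatal: /c/ ~ /cʼ/
Velar: /k/ ~ /kʼ/
Uvular: only /q/ (plain); no ejective partner.
So /q/ is the unpaired segment.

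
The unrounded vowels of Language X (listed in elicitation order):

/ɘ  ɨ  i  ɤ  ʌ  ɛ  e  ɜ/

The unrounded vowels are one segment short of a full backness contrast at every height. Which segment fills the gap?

/ɯ/

Front: /i/ (high), /e/ (high-mid), /ɛ/ (low-mid).
Central: /ɨ/ (high), /ɘ/ (high-mid), /ɜ/ (low-mid).
Back: /ɤ/ (high-mid), /ʌ/ (low-mid).
The high row has no back member, so the gap is the high back unrounded vowel /ɯ/.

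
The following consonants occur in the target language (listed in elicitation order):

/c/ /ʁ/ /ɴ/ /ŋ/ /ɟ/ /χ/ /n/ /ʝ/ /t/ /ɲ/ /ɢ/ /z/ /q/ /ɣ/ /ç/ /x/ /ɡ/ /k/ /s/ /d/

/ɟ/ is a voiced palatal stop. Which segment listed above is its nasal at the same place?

/ɲ/

The nasal at the same place is a palatal nasal — in this inventory, /ɲ/.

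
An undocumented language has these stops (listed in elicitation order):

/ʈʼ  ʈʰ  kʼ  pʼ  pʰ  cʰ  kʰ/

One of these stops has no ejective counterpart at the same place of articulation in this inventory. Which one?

/cʰ/

Bilabial: /pʰ/ ~ /pʼ/
Retroflex: /ʈʰ/ ~ /ʈʼ/
Velar: /kʰ/ ~ /kʼ/
Palatal: only /cʰ/ (aspirated); no ejective partner.
So /cʰ/ is the unpaired segment.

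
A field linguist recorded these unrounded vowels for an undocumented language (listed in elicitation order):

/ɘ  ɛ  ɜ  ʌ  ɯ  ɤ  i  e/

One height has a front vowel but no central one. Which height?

Front: /i/ (high), /e/ (high-mid), /ɛ/ (low-mid).
Central: /ɘ/ (high-mid), /ɜ/ (low-mid).
Back: /ɯ/ (high), /ɤ/ (high-mid), /ʌ/ (low-mid).
Every height has a central member except high, where /ɨ/ would be expected.

high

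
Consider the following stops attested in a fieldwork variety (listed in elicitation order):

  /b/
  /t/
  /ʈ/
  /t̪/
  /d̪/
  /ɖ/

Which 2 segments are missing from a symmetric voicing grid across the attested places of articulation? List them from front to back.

place of articulation  voiceless  voiced  
bilabial          —         b       
dental            t̪        d̪      
alveolar          t         —       
retroflex         ʈ         ɖ       
Gaps, from front to back: bilabial lacks voiceless (/p/); alveolar lacks voiced (/d/).

/p/, /d/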